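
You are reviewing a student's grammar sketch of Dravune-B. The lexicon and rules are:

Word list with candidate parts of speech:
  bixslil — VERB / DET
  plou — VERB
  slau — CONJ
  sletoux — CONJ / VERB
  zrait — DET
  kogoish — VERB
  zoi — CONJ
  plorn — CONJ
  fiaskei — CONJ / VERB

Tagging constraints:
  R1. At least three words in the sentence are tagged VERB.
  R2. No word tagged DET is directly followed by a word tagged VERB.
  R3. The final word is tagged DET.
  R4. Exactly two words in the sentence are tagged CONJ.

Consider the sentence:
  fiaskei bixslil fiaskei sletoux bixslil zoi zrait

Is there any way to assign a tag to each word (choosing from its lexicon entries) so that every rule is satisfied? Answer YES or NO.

Candidates per position — 1:fiaskei {CONJ,VERB}; 2:bixslil {VERB,DET}; 3:fiaskei {CONJ,VERB}; 4:sletoux {CONJ,VERB}; 5:bixslil {VERB,DET}; 6:zoi {CONJ}; 7:zrait {DET}.
One satisfying assignment: CONJ VERB VERB VERB DET CONJ DET.
Verifying each rule — rule 1 holds; rule 2 holds; rule 3 holds; rule 4 holds.

YES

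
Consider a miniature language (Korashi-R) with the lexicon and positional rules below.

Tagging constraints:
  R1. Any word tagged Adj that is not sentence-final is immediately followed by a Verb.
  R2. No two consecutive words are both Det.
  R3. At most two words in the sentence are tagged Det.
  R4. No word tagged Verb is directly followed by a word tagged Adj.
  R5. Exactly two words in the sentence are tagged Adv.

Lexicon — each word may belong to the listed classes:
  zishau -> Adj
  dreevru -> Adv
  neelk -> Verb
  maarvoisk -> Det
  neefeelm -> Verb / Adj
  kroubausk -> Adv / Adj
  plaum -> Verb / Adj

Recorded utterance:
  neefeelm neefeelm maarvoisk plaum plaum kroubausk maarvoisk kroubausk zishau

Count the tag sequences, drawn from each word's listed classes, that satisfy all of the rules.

Candidates per position — 1:neefeelm {Verb,Adj}; 2:neefeelm {Verb,Adj}; 3:maarvoisk {Det}; 4:plaum {Verb,Adj}; 5:plaum {Verb,Adj}; 6:kroubausk {Adv,Adj}; 7:maarvoisk {Det}; 8:kroubausk {Adv,Adj}; 9:zishau {Adj}.
There are 64 candidate sequences in total.
The sequences that satisfy every rule: Verb Verb Det Verb Verb Adv Det Adv Adj; Verb Verb Det Adj Verb Adv Det Adv Adj; Adj Verb Det Verb Verb Adv Det Adv Adj; Adj Verb Det Adj Verb Adv Det Adv Adj.
Count = 4.

4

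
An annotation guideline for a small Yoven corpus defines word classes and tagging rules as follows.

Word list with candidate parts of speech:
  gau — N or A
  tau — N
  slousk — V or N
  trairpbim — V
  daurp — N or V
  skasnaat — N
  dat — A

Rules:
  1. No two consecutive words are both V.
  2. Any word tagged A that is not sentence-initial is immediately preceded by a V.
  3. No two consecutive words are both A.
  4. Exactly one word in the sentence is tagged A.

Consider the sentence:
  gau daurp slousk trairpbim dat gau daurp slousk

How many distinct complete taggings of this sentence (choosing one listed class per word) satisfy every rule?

Candidates per position — 1:gau {N,A}; 2:daurp {N,V}; 3:slousk {V,N}; 4:trairpbim {V}; 5:dat {A}; 6:gau {N,A}; 7:daurp {N,V}; 8:slousk {V,N}.
There are 64 candidate sequences in total.
Checking each against the rules leaves 6 sequences.
Count = 6.

6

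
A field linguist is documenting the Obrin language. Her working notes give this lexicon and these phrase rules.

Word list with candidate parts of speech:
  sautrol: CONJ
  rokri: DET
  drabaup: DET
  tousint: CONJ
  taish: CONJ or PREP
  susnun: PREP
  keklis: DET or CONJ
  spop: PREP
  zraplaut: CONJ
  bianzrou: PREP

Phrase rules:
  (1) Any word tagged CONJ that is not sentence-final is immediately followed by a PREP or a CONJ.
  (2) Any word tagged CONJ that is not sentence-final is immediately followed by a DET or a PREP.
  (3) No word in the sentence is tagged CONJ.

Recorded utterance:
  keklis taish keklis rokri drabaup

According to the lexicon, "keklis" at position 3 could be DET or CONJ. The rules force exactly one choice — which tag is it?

DET

Candidates per position — 1:keklis {DET,CONJ}; 2:taish {CONJ,PREP}; 3:keklis {DET,CONJ}; 4:rokri {DET}; 5:drabaup {DET}.
Word 1 cannot be CONJ — rule 3 would then fail for every completion. It is DET.
Word 2 cannot be CONJ — rule 1 would then fail for every completion. It is PREP.
Word 3 cannot be CONJ — rule 1 would then fail for every completion. It is DET.
So the tagging must be: DET PREP DET DET DET.
Verifying each rule — rule 1 satisfied; rule 2 satisfied; rule 3 satisfied.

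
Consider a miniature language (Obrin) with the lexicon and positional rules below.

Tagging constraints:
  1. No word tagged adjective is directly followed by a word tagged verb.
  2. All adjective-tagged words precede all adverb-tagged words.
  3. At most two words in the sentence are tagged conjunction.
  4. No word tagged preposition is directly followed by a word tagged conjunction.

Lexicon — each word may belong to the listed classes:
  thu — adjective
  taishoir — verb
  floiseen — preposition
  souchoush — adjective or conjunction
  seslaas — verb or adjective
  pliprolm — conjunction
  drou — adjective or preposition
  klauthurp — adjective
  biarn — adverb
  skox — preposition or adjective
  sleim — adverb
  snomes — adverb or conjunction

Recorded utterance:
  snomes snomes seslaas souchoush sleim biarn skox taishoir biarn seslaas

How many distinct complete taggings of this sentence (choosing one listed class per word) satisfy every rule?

5

Candidates per position — 1:snomes {adverb,conjunction}; 2:snomes {adverb,conjunction}; 3:seslaas {verb,adjective}; 4:souchoush {adjective,conjunction}; 5:sleim {adverb}; 6:biarn {adverb}; 7:skox {preposition,adjective}; 8:taishoir {verb}; 9:biarn {adverb}; 10:seslaas {verb,adjective}.
There are 64 candidate sequences in total.
The sequences that satisfy every rule: adverb adverb verb conjunction adverb adverb preposition verb adverb verb; adverb conjunction verb conjunction adverb adverb preposition verb adverb verb; conjunction adverb verb conjunction adverb adverb preposition verb adverb verb; conjunction conjunction verb adjective adverb adverb preposition verb adverb verb; conjunction conjunction adjective adjective adverb adverb preposition verb adverb verb.
Count = 5.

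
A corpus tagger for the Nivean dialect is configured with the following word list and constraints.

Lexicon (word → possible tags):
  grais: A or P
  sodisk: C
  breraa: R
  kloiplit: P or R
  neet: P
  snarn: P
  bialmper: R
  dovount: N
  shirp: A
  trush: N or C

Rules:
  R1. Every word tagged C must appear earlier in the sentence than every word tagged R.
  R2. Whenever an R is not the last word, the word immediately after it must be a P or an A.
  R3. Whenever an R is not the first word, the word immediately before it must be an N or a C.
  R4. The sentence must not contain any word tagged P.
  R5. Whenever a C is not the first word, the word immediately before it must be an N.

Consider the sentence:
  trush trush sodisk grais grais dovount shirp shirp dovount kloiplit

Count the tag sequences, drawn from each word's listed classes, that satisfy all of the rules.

Candidates per position — 1:trush {N,C}; 2:trush {N,C}; 3:sodisk {C}; 4:grais {A,P}; 5:grais {A,P}; 6:dovount {N}; 7:shirp {A}; 8:shirp {A}; 9:dovount {N}; 10:kloiplit {P,R}.
There are 32 candidate sequences in total.
The sequences that satisfy every rule: N N C A A N A A N R; C N C A A N A A N R.
Count = 2.

2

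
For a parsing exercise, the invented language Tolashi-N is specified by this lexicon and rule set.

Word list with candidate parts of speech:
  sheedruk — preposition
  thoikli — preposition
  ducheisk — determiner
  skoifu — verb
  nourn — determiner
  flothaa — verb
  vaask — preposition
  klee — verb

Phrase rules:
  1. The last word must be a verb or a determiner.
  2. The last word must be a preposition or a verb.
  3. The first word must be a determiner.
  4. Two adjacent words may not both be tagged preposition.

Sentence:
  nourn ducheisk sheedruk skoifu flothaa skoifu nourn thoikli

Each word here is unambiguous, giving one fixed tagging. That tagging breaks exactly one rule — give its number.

1

Fixed tagging: determiner determiner preposition verb verb verb determiner preposition.
Checking each rule: R1 fail, R2 pass, R3 pass, R4 pass.
Only rule 1 fails.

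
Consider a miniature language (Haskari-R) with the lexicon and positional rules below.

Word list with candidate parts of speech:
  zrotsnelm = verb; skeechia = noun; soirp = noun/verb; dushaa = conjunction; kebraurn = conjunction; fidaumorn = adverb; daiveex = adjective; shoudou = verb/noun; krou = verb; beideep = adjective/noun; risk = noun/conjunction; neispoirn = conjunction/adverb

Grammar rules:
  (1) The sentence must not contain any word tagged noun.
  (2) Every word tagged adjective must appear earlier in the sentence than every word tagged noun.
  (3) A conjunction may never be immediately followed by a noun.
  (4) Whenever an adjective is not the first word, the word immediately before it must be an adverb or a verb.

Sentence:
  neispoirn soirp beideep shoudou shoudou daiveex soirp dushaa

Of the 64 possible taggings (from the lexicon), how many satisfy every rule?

Candidates per position — 1:neispoirn {conjunction,adverb}; 2:soirp {noun,verb}; 3:beideep {adjective,noun}; 4:shoudou {verb,noun}; 5:shoudou {verb,noun}; 6:daiveex {adjective}; 7:soirp {noun,verb}; 8:dushaa {conjunction}.
There are 64 candidate sequences in total.
The sequences that satisfy every rule: conjunction verb adjective verb verb adjective verb conjunction; adverb verb adjective verb verb adjective verb conjunction.
Count = 2.

2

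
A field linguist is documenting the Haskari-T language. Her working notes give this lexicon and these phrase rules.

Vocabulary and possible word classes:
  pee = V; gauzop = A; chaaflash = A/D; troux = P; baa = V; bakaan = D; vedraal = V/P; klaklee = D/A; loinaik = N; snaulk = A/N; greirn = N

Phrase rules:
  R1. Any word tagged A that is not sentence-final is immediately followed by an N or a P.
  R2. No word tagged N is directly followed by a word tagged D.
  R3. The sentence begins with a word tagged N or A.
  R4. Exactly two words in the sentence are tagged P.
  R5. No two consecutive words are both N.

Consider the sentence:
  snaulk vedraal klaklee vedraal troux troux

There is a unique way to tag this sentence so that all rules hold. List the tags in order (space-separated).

N V D V P P

Candidates per position — 1:snaulk {A,N}; 2:vedraal {V,P}; 3:klaklee {D,A}; 4:vedraal {V,P}; 5:troux {P}; 6:troux {P}.
At position 2, choosing P makes rule 4 impossible to satisfy; hence V.
At position 4, choosing P makes rule 4 impossible to satisfy; hence V.
At position 1, choosing A makes rule 1 impossible to satisfy; hence N.
At position 3, choosing A makes rule 1 impossible to satisfy; hence D.
The only consistent sequence is: N V D V P P.
Check: rule 1 ok; rule 2 ok; rule 3 ok; rule 4 ok; rule 5 ok.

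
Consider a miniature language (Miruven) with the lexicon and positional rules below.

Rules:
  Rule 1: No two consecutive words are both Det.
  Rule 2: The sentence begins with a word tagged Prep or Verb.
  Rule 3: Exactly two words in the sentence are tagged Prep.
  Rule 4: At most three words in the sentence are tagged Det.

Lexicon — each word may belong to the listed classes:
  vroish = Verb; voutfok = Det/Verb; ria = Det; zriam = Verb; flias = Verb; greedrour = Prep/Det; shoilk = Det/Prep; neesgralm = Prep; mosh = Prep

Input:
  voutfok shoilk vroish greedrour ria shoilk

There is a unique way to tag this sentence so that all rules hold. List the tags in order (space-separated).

Verb Det Verb Prep Det Prep

Candidates per position — 1:voutfok {Det,Verb}; 2:shoilk {Det,Prep}; 3:vroish {Verb}; 4:greedrour {Prep,Det}; 5:ria {Det}; 6:shoilk {Det,Prep}.
At position 1, choosing Det makes rule 2 impossible to satisfy; hence Verb.
At position 4, choosing Det makes rule 1 impossible to satisfy; hence Prep.
At position 6, choosing Det makes rule 1 impossible to satisfy; hence Prep.
At position 2, choosing Prep makes rule 3 impossible to satisfy; hence Det.
So the tagging must be: Verb Det Verb Prep Det Prep.
Rule-by-rule: rule 1 satisfied; rule 2 satisfied; rule 3 satisfied; rule 4 satisfied.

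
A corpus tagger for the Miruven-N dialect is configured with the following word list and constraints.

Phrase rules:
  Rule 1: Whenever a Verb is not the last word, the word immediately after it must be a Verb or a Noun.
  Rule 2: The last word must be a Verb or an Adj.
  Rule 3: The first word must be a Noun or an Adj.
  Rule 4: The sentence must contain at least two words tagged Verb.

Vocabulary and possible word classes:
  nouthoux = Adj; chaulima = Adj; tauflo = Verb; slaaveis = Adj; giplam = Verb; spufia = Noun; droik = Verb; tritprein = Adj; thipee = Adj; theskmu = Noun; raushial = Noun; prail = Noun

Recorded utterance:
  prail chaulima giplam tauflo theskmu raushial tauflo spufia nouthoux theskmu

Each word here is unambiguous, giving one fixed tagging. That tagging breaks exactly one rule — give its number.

2

Fixed tagging: Noun Adj Verb Verb Noun Noun Verb Noun Adj Noun.
Applying the rules: R1 ✓, R2 ✗, R3 ✓, R4 ✓.
Only rule 2 fails.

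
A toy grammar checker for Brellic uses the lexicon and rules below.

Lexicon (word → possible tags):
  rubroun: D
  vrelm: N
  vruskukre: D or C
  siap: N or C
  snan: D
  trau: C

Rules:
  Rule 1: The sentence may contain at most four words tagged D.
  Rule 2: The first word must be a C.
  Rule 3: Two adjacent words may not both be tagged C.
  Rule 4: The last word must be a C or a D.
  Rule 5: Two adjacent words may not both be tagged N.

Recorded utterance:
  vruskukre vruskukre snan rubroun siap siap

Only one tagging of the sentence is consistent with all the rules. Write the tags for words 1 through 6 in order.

Candidates per position — 1:vruskukre {D,C}; 2:vruskukre {D,C}; 3:snan {D}; 4:rubroun {D}; 5:siap {N,C}; 6:siap {N,C}.
Word 1 cannot be D — rule 2 would then fail for every completion. It is C.
Word 2 cannot be C — rule 3 would then fail for every completion. It is D.
Word 6 cannot be N — rule 4 would then fail for every completion. It is C.
Word 5 cannot be C — rule 3 would then fail for every completion. It is N.
So the tagging must be: C D D D N C.
Checking: rule 1 holds; rule 2 holds; rule 3 holds; rule 4 holds; rule 5 holds.

C D D D N C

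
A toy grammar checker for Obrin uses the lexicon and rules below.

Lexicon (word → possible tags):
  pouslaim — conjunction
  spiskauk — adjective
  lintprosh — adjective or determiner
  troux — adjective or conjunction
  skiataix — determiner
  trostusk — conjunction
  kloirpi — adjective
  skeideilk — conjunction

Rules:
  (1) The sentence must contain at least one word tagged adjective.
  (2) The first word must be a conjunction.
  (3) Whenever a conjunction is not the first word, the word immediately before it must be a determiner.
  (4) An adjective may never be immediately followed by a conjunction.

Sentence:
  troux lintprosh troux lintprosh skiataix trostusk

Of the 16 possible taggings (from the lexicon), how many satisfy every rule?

5

Candidates per position — 1:troux {adjective,conjunction}; 2:lintprosh {adjective,determiner}; 3:troux {adjective,conjunction}; 4:lintprosh {adjective,determiner}; 5:skiataix {determiner}; 6:trostusk {conjunction}.
There are 16 candidate sequences in total.
The sequences that satisfy every rule: conjunction adjective adjective adjective determiner conjunction; conjunction adjective adjective determiner determiner conjunction; conjunction determiner adjective adjective determiner conjunction; conjunction determiner adjective determiner determiner conjunction; conjunction determiner conjunction adjective determiner conjunction.
Count = 5.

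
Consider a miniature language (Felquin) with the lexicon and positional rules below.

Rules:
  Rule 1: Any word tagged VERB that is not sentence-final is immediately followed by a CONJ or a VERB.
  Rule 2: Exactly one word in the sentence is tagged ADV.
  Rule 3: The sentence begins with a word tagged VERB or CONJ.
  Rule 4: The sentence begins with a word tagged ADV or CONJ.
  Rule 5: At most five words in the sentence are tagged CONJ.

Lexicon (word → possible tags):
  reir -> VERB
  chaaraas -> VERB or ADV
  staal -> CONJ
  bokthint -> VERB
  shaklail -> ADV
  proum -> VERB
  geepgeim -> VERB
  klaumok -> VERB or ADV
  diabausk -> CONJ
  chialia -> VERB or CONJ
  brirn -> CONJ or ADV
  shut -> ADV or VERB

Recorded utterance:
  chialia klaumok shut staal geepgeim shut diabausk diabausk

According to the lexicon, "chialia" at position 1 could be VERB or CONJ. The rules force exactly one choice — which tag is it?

Candidates per position — 1:chialia {VERB,CONJ}; 2:klaumok {VERB,ADV}; 3:shut {ADV,VERB}; 4:staal {CONJ}; 5:geepgeim {VERB}; 6:shut {ADV,VERB}; 7:diabausk {CONJ}; 8:diabausk {CONJ}.
Word 1 cannot be VERB — rule 4 would then fail for every completion. It is CONJ.
Word 6 cannot be ADV — rule 1 would then fail for every completion. It is VERB.
The remaining ambiguous positions (2, 3) are resolved jointly — only one combination satisfies every rule.
The unique satisfying tagging is: CONJ ADV VERB CONJ VERB VERB CONJ CONJ.
Verifying each rule — rule 1 ok; rule 2 ok; rule 3 ok; rule 4 ok; rule 5 ok.

CONJ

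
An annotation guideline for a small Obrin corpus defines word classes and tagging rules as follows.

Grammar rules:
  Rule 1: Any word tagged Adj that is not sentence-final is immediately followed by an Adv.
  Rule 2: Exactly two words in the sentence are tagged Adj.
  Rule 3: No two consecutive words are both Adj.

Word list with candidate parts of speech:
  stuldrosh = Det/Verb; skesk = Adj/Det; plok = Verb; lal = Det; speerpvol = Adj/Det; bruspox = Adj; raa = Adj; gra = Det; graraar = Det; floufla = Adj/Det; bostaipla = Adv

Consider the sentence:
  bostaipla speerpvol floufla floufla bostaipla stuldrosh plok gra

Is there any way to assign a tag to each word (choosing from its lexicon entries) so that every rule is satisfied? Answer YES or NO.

NO

Candidates per position — 1:bostaipla {Adv}; 2:speerpvol {Adj,Det}; 3:floufla {Adj,Det}; 4:floufla {Adj,Det}; 5:bostaipla {Adv}; 6:stuldrosh {Det,Verb}; 7:plok {Verb}; 8:gra {Det}.
Every candidate sequence violates at least one rule; no consistent tagging exists.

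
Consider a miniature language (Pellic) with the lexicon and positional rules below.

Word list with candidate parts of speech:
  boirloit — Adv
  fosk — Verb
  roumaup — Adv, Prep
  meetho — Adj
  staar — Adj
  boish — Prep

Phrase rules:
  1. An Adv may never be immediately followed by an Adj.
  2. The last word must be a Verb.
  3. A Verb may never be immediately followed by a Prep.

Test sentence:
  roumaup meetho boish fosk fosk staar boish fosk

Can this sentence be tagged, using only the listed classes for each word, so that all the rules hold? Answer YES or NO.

YES

Candidates per position — 1:roumaup {Adv,Prep}; 2:meetho {Adj}; 3:boish {Prep}; 4:fosk {Verb}; 5:fosk {Verb}; 6:staar {Adj}; 7:boish {Prep}; 8:fosk {Verb}.
One satisfying assignment: Prep Adj Prep Verb Verb Adj Prep Verb.
Verifying each rule — rule 1 ✓; rule 2 ✓; rule 3 ✓.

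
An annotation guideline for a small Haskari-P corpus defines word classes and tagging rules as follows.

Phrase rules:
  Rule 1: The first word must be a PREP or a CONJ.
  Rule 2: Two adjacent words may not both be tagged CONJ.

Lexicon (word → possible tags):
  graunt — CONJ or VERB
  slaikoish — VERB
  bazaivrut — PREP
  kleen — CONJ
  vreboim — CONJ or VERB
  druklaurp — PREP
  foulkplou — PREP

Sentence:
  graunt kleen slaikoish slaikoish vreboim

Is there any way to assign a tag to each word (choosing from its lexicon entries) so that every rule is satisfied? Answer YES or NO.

NO

Candidates per position — 1:graunt {CONJ,VERB}; 2:kleen {CONJ}; 3:slaikoish {VERB}; 4:slaikoish {VERB}; 5:vreboim {CONJ,VERB}.
Every candidate sequence violates at least one rule; no consistent tagging exists.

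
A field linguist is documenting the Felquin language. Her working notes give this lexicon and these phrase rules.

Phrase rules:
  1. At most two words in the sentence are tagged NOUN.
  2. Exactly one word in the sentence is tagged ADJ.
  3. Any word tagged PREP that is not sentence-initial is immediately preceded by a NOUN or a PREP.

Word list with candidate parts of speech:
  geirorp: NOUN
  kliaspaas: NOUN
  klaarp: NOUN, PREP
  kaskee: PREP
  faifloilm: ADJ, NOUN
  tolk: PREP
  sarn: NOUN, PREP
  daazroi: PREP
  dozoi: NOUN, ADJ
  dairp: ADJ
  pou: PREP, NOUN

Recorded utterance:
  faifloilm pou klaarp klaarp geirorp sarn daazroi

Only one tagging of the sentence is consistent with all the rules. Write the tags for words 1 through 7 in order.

ADJ NOUN PREP PREP NOUN PREP PREP

Candidates per position — 1:faifloilm {ADJ,NOUN}; 2:pou {PREP,NOUN}; 3:klaarp {NOUN,PREP}; 4:klaarp {NOUN,PREP}; 5:geirorp {NOUN}; 6:sarn {NOUN,PREP}; 7:daazroi {PREP}.
Word 1 cannot be NOUN — rule 2 would then fail for every completion. It is ADJ.
Word 2 cannot be PREP — rule 3 would then fail for every completion. It is NOUN.
Word 3 cannot be NOUN — rule 1 would then fail for every completion. It is PREP.
Word 4 cannot be NOUN — rule 1 would then fail for every completion. It is PREP.
Word 6 cannot be NOUN — rule 1 would then fail for every completion. It is PREP.
The only consistent sequence is: ADJ NOUN PREP PREP NOUN PREP PREP.
Rule-by-rule: rule 1 holds; rule 2 holds; rule 3 holds.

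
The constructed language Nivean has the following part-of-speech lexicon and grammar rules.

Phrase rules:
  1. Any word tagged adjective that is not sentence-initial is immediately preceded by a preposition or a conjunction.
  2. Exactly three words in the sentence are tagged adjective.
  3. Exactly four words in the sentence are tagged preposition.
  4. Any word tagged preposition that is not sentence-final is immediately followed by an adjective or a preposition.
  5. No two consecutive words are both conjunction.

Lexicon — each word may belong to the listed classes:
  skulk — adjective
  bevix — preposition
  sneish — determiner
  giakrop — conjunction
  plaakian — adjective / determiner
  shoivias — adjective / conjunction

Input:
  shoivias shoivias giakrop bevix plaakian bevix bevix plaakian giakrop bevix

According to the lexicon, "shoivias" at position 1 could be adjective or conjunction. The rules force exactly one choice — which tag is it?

Candidates per position — 1:shoivias {adjective,conjunction}; 2:shoivias {adjective,conjunction}; 3:giakrop {conjunction}; 4:bevix {preposition}; 5:plaakian {adjective,determiner}; 6:bevix {preposition}; 7:bevix {preposition}; 8:plaakian {adjective,determiner}; 9:giakrop {conjunction}; 10:bevix {preposition}.
Word 2 cannot be conjunction — rule 5 would then fail for every completion. It is adjective.
Word 5 cannot be determiner — rule 4 would then fail for every completion. It is adjective.
Word 8 cannot be determiner — rule 4 would then fail for every completion. It is adjective.
Word 1 cannot be adjective — rule 1 would then fail for every completion. It is conjunction.
That leaves exactly one tagging: conjunction adjective conjunction preposition adjective preposition preposition adjective conjunction preposition.
Checking: rule 1 ✓; rule 2 ✓; rule 3 ✓; rule 4 ✓; rule 5 ✓.

conjunction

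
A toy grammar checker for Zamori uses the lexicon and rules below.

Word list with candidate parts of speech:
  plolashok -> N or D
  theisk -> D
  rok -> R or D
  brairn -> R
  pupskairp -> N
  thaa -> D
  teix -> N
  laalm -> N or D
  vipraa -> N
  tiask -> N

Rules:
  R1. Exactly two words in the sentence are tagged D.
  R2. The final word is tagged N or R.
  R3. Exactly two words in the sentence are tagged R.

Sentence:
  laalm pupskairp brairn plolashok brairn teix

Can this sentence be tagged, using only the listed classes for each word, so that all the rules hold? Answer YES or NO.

YES

Candidates per position — 1:laalm {N,D}; 2:pupskairp {N}; 3:brairn {R}; 4:plolashok {N,D}; 5:brairn {R}; 6:teix {N}.
One satisfying assignment: D N R D R N.
Verifying each rule — rule 1 satisfied; rule 2 satisfied; rule 3 satisfied.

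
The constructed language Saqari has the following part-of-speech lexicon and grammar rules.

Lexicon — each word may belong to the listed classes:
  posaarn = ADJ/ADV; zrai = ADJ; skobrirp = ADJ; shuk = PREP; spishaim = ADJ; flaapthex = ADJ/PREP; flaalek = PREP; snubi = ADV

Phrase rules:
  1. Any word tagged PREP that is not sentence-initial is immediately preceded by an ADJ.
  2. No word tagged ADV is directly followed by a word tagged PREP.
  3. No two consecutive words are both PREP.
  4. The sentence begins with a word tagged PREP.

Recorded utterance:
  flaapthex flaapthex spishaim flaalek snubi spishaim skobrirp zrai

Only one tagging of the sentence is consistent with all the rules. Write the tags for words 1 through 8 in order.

Candidates per position — 1:flaapthex {ADJ,PREP}; 2:flaapthex {ADJ,PREP}; 3:spishaim {ADJ}; 4:flaalek {PREP}; 5:snubi {ADV}; 6:spishaim {ADJ}; 7:skobrirp {ADJ}; 8:zrai {ADJ}.
Word 1 cannot be ADJ — rule 4 would then fail for every completion. It is PREP.
Word 2 cannot be PREP — rule 1 would then fail for every completion. It is ADJ.
The unique satisfying tagging is: PREP ADJ ADJ PREP ADV ADJ ADJ ADJ.
Check: rule 1 holds; rule 2 holds; rule 3 holds; rule 4 holds.

PREP ADJ ADJ PREP ADV ADJ ADJ ADJ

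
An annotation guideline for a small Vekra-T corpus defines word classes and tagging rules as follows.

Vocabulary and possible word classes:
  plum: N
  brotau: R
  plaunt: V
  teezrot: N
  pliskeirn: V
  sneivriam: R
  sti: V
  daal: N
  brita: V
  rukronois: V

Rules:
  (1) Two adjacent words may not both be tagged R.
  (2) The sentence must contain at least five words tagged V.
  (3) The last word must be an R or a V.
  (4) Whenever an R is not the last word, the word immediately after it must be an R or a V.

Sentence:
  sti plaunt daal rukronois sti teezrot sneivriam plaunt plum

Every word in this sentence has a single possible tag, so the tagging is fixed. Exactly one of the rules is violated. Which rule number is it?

3

Fixed tagging: V V N V V N R V N.
Applying the rules: R1 holds, R2 holds, R3 violated, R4 holds.
Only rule 3 fails.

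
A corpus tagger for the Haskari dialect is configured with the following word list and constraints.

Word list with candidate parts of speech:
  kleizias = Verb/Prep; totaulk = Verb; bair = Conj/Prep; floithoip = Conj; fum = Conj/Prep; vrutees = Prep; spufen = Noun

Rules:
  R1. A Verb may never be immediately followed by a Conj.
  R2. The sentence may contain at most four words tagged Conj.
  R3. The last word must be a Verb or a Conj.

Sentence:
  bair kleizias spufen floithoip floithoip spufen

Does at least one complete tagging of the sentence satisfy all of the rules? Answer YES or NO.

Candidates per position — 1:bair {Conj,Prep}; 2:kleizias {Verb,Prep}; 3:spufen {Noun}; 4:floithoip {Conj}; 5:floithoip {Conj}; 6:spufen {Noun}.
Rule 3 cannot be satisfied by any choice of tags from the lexicon.
So there is no consistent tagging.

NO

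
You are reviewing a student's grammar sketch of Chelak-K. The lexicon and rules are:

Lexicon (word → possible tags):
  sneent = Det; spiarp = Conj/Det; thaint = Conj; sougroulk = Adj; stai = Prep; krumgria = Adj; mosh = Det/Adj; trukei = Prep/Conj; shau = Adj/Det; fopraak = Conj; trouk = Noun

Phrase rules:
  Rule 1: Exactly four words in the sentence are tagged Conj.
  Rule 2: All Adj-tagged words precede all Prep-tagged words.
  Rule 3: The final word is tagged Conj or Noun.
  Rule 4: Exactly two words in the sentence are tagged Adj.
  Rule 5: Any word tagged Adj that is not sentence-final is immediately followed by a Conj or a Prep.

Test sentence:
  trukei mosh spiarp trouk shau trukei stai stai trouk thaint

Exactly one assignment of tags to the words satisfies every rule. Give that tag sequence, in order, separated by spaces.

Conj Adj Conj Noun Adj Conj Prep Prep Noun Conj

Candidates per position — 1:trukei {Prep,Conj}; 2:mosh {Det,Adj}; 3:spiarp {Conj,Det}; 4:trouk {Noun}; 5:shau {Adj,Det}; 6:trukei {Prep,Conj}; 7:stai {Prep}; 8:stai {Prep}; 9:trouk {Noun}; 10:thaint {Conj}.
If word 1 were Prep, no tagging could satisfy rule 1; so word 1 is Conj.
If word 2 were Det, no tagging could satisfy rule 4; so word 2 is Adj.
If word 3 were Det, no tagging could satisfy rule 1; so word 3 is Conj.
If word 5 were Det, no tagging could satisfy rule 4; so word 5 is Adj.
If word 6 were Prep, no tagging could satisfy rule 1; so word 6 is Conj.
The unique satisfying tagging is: Conj Adj Conj Noun Adj Conj Prep Prep Noun Conj.
Checking: rule 1 ✓; rule 2 ✓; rule 3 ✓; rule 4 ✓; rule 5 ✓.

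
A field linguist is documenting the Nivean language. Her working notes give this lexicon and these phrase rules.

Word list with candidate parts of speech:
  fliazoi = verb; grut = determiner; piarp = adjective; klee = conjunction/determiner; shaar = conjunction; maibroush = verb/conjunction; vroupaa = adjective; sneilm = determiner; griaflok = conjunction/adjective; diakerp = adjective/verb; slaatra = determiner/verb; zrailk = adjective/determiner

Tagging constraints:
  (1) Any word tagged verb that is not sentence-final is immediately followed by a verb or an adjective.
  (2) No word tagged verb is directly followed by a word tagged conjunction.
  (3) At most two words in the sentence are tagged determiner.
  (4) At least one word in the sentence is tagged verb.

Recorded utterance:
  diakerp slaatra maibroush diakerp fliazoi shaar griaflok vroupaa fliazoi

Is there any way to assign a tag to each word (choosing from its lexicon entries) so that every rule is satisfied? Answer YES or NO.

NO

Candidates per position — 1:diakerp {adjective,verb}; 2:slaatra {determiner,verb}; 3:maibroush {verb,conjunction}; 4:diakerp {adjective,verb}; 5:fliazoi {verb}; 6:shaar {conjunction}; 7:griaflok {conjunction,adjective}; 8:vroupaa {adjective}; 9:fliazoi {verb}.
Rule 1 cannot be satisfied by any choice of tags from the lexicon.
So there is no consistent tagging.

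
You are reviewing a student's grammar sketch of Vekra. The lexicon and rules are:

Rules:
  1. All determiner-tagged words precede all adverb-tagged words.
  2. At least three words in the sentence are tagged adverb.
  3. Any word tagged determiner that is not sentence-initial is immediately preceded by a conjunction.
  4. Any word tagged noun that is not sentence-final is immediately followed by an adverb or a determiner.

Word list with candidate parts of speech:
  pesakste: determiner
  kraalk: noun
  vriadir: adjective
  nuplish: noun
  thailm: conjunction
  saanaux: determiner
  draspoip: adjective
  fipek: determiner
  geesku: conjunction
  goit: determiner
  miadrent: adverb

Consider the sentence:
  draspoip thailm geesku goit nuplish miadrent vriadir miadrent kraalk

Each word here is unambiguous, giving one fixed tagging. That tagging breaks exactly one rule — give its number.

2

Fixed tagging: adjective conjunction conjunction determiner noun adverb adjective adverb noun.
Applying the rules: R1 ✓, R2 ✗, R3 ✓, R4 ✓.
Only rule 2 fails.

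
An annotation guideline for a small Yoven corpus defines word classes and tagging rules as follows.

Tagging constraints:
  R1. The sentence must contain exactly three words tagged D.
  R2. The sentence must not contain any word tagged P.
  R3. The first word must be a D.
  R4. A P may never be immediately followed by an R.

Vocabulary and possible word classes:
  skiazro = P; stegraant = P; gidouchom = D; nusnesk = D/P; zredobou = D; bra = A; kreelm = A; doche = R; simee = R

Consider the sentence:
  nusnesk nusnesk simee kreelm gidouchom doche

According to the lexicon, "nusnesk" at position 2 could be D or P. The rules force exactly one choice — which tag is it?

Candidates per position — 1:nusnesk {D,P}; 2:nusnesk {D,P}; 3:simee {R}; 4:kreelm {A}; 5:gidouchom {D}; 6:doche {R}.
At position 1, choosing P makes rule 1 impossible to satisfy; hence D.
At position 2, choosing P makes rule 1 impossible to satisfy; hence D.
The only consistent sequence is: D D R A D R.
Check: rule 1 ok; rule 2 ok; rule 3 ok; rule 4 ok.

D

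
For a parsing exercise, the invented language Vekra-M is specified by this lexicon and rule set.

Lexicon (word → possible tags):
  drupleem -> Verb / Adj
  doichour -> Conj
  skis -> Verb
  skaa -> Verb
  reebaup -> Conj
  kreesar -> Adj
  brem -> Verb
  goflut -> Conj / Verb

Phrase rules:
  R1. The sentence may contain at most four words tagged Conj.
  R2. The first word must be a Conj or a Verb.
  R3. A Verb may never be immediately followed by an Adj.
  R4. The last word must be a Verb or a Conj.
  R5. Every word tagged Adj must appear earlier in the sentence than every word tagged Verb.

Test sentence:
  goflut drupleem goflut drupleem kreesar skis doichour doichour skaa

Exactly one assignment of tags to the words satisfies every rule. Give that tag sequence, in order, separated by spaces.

Conj Adj Conj Adj Adj Verb Conj Conj Verb

Candidates per position — 1:goflut {Conj,Verb}; 2:drupleem {Verb,Adj}; 3:goflut {Conj,Verb}; 4:drupleem {Verb,Adj}; 5:kreesar {Adj}; 6:skis {Verb}; 7:doichour {Conj}; 8:doichour {Conj}; 9:skaa {Verb}.
Position 1: tagging it Verb would leave rule 5 unsatisfiable, so it must be Conj.
Position 2: tagging it Verb would leave rule 5 unsatisfiable, so it must be Adj.
Position 3: tagging it Verb would leave rule 3 unsatisfiable, so it must be Conj.
Position 4: tagging it Verb would leave rule 3 unsatisfiable, so it must be Adj.
So the tagging must be: Conj Adj Conj Adj Adj Verb Conj Conj Verb.
Verifying each rule — rule 1 satisfied; rule 2 satisfied; rule 3 satisfied; rule 4 satisfied; rule 5 satisfied.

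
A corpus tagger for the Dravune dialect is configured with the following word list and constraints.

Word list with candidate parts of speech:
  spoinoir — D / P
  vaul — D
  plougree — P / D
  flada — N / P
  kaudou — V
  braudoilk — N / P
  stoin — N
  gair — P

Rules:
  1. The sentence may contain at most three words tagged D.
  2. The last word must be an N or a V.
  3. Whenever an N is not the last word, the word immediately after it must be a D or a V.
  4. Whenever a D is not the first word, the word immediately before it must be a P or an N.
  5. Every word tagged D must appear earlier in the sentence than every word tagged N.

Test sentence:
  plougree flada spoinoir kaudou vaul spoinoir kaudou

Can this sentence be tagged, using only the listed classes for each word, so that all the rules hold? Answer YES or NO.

NO

Candidates per position — 1:plougree {P,D}; 2:flada {N,P}; 3:spoinoir {D,P}; 4:kaudou {V}; 5:vaul {D}; 6:spoinoir {D,P}; 7:kaudou {V}.
Rule 4 cannot be satisfied by any choice of tags from the lexicon.
So there is no consistent tagging.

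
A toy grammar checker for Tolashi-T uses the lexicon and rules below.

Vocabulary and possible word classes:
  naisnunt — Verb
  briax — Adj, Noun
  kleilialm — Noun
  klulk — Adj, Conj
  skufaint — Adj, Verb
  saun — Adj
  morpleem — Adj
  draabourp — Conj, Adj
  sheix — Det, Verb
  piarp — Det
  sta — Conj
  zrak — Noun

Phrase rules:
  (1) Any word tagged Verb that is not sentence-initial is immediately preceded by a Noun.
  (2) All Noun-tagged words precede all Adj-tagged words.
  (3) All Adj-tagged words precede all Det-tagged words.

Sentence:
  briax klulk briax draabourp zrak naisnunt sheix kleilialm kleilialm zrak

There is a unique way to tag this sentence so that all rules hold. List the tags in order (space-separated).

Candidates per position — 1:briax {Adj,Noun}; 2:klulk {Adj,Conj}; 3:briax {Adj,Noun}; 4:draabourp {Conj,Adj}; 5:zrak {Noun}; 6:naisnunt {Verb}; 7:sheix {Det,Verb}; 8:kleilialm {Noun}; 9:kleilialm {Noun}; 10:zrak {Noun}.
Position 1: Adj is ruled out by rule 2; that leaves Noun.
Position 2: Adj is ruled out by rule 2; that leaves Conj.
Position 3: Adj is ruled out by rule 2; that leaves Noun.
Position 4: Adj is ruled out by rule 2; that leaves Conj.
Position 7: Verb is ruled out by rule 1; that leaves Det.
The only consistent sequence is: Noun Conj Noun Conj Noun Verb Det Noun Noun Noun.
Check: rule 1 satisfied; rule 2 satisfied; rule 3 satisfied.

Noun Conj Noun Conj Noun Verb Det Noun Noun Noun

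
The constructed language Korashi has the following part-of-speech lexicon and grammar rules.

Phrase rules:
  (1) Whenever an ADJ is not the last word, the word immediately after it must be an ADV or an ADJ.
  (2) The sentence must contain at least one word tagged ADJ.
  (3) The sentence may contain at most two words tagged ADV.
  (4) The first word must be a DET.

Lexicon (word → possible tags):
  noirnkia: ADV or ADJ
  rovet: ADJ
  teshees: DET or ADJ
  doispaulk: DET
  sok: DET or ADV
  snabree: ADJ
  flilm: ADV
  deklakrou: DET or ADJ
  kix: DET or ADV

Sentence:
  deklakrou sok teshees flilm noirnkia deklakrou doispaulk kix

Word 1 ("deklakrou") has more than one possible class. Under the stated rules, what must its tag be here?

DET

Candidates per position — 1:deklakrou {DET,ADJ}; 2:sok {DET,ADV}; 3:teshees {DET,ADJ}; 4:flilm {ADV}; 5:noirnkia {ADV,ADJ}; 6:deklakrou {DET,ADJ}; 7:doispaulk {DET}; 8:kix {DET,ADV}.
Position 1: ADJ is ruled out by rule 4; that leaves DET.
Position 5: ADJ is ruled out by rule 1; that leaves ADV.
Position 6: ADJ is ruled out by rule 1; that leaves DET.
Position 8: ADV is ruled out by rule 3; that leaves DET.
Position 2: ADV is ruled out by rule 3; that leaves DET.
Position 3: DET is ruled out by rule 2; that leaves ADJ.
The unique satisfying tagging is: DET DET ADJ ADV ADV DET DET DET.
Checking: rule 1 holds; rule 2 holds; rule 3 holds; rule 4 holds.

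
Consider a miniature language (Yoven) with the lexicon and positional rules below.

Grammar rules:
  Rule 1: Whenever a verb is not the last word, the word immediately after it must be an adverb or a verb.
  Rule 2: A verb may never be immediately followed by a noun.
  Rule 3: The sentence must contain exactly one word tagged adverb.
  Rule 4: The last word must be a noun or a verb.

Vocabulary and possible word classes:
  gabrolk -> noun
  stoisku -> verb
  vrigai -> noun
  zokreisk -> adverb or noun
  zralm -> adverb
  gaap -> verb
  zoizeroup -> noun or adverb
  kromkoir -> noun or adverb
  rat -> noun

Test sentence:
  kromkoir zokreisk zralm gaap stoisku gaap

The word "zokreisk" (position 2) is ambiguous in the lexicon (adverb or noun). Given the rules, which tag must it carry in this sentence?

Candidates per position — 1:kromkoir {noun,adverb}; 2:zokreisk {adverb,noun}; 3:zralm {adverb}; 4:gaap {verb}; 5:stoisku {verb}; 6:gaap {verb}.
If word 1 were adverb, no tagging could satisfy rule 3; so word 1 is noun.
If word 2 were adverb, no tagging could satisfy rule 3; so word 2 is noun.
That leaves exactly one tagging: noun noun adverb verb verb verb.
Rule-by-rule: rule 1 ✓; rule 2 ✓; rule 3 ✓; rule 4 ✓.

noun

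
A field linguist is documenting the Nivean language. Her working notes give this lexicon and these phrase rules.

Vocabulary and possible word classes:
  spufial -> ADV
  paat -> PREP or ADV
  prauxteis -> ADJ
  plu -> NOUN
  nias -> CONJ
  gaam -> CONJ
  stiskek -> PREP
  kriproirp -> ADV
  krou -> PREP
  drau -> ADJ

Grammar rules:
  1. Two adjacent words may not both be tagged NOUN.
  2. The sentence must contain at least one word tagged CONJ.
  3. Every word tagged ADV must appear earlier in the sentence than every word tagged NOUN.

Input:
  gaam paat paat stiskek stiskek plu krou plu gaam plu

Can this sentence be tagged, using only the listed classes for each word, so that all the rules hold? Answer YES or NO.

YES

Candidates per position — 1:gaam {CONJ}; 2:paat {PREP,ADV}; 3:paat {PREP,ADV}; 4:stiskek {PREP}; 5:stiskek {PREP}; 6:plu {NOUN}; 7:krou {PREP}; 8:plu {NOUN}; 9:gaam {CONJ}; 10:plu {NOUN}.
One satisfying assignment: CONJ ADV ADV PREP PREP NOUN PREP NOUN CONJ NOUN.
Check: rule 1 ok; rule 2 ok; rule 3 ok.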